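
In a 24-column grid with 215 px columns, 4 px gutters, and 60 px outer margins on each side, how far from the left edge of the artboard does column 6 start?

Each column+gutter stride is 219 px; 5 of them past the 60 px margin is 60 + 1095 = 1155 px.

1155 px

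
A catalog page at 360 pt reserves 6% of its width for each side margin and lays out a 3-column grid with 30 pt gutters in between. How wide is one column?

360 × (1 − 2·6%) = 360 × 88% = 316.8 pt for the columns.
3c + 2·30 = 316.8 → 3c = 256.8 → c = 85.6 pt.

85.6 pt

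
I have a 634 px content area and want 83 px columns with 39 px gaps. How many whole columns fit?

5 columns

Each extra column adds 83 + 39 = 122 px.
(634 + 39) / 122 = 5.52, so 5 columns fit.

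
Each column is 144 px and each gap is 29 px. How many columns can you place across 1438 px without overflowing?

Each extra column adds 144 + 29 = 173 px.
(1438 + 29) / 173 = 8.48, so 8 columns fit.

8 columns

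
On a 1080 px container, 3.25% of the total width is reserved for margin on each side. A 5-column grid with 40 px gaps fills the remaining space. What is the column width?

169.96 px

1080 × (1 − 2·3.25%) = 1080 × 93.5% = 1009.8 px for the columns.
5c + 4·40 = 1009.8 → 5c = 849.8 → c = 169.96 px.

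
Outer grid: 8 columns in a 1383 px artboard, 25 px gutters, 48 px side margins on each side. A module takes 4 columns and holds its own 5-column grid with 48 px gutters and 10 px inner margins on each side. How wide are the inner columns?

Subtract both margins: 1383 − 2·48 = 1287 px.
Subtracting 7 gutters of 25 leaves 1112 for 8 columns, so c = 139 px.
Span of 4: 4·139 + 3·25 = 556 + 75 = 631 px.
Inner content = 631 − 2·10 = 611 px.
5 columns + 4 gutters: 5d + 4·48 = 611.
5d = 611 − 192 = 419, so d = 83.8 px.

83.8 px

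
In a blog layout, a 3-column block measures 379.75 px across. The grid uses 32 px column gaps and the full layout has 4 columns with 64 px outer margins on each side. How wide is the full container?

3 columns + 2 column gaps: 3c + 2·32 = 379.75.
3c = 379.75 − 64 = 315.75, so c = 105.25 px.
Total width: 2·64 + 4·105.25 + 3·32 = 645 px.

645 px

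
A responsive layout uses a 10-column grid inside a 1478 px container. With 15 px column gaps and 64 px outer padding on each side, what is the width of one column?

Content width = 1478 − 2·64 = 1350 px.
1350 − 9·15 = 1215; ÷10 gives c = 121.5 px.

121.5 px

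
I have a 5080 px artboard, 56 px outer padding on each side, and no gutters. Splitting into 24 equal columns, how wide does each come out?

Content width = 5080 − 2·56 = 4968 px.
4968 / 24 = 207 px per column.

207 px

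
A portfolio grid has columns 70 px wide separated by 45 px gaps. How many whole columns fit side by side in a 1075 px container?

9 columns

k columns need k·70 + (k−1)·45 = k·115 − 45.
k·115 − 45 ≤ 1075 → k ≤ 1120 / 115 ≈ 9.74, so k = 9.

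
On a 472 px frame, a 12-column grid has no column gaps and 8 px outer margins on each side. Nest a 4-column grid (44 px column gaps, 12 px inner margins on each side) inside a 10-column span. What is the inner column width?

Inside the margins: 472 − 16 = 456 px.
456 / 12 = 38 px per column.
With no column gaps, 10 columns span 10·38 = 380 px.
Inner content = 380 − 2·12 = 356 px.
4 columns + 3 column gaps: 4d + 3·44 = 356.
4d = 356 − 132 = 224, so d = 56 px.

56 px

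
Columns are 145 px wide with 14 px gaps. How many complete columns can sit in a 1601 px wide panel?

k columns need k·145 + (k−1)·14 = k·159 − 14.
k·159 − 14 ≤ 1601 → k ≤ 1615 / 159 ≈ 10.16, so k = 10.

10 columns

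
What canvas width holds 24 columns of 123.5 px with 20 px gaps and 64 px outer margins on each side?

3552 px

Canvas = 2·64 + 24·123.5 + 23·20 = 128 + 2964 + 460 = 3552 px.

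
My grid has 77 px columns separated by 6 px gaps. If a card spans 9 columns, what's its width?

741 px

9 columns plus 8 gaps: 693 + 48 = 741 px.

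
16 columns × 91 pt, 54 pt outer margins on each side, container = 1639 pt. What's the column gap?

Take off 108 pt of margins, leaving 1531 pt.
Columns use 1456 pt, leaving 75 pt across 15 column gaps = 5 pt each.

5 pt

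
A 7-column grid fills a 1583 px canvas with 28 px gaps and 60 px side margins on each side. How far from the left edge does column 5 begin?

Content = 1583 − 2·60 = 1463 px.
7c + 6·28 = 1463 → 7c = 1295 → c = 185 px.
Column 5 starts at margin + 4·(column + gutter) = 60 + 4·213 = 912 px.

912 px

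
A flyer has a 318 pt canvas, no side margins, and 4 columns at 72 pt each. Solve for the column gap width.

10 pt

4·72 + 3g = 318 → 3g = 30 → g = 10 pt.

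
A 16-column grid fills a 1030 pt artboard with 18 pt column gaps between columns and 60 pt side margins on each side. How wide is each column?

40 pt

Inside the margins: 1030 − 120 = 910 pt.
Subtracting 15 column gaps of 18 leaves 640 for 16 columns, so c = 40 pt.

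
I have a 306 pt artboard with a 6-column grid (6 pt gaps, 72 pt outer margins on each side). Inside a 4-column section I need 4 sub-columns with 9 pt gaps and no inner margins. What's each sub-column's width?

19.75 pt

Inside the margins: 306 − 144 = 162 pt.
Subtracting 5 gaps of 6 leaves 132 for 6 columns, so c = 22 pt.
4-column span = 4·22 + 3·6 = 106 pt.
106 − 3·9 = 79; ÷4 gives d = 19.75 pt.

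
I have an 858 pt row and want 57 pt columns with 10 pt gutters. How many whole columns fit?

k columns need k·57 + (k−1)·10 = k·67 − 10.
k·67 − 10 ≤ 858 → k ≤ 868 / 67 ≈ 12.96, so k = 12.

12 columns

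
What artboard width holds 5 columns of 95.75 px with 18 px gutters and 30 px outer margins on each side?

610.75 px

Artboard = 2·30 + 5·95.75 + 4·18 = 60 + 478.75 + 72 = 610.75 px.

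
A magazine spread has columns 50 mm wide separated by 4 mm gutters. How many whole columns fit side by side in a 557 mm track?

10 columns

k columns need k·50 + (k−1)·4 = k·54 − 4.
k·54 − 4 ≤ 557 → k ≤ 561 / 54 ≈ 10.39, so k = 10.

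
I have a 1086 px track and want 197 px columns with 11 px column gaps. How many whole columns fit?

Each extra column adds 197 + 11 = 208 px.
(1086 + 11) / 208 = 5.27, so 5 columns fit.

5 columns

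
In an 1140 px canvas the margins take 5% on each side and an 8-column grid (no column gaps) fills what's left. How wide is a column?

Each margin = 5% of 1140 = 57 px; content = 1140 − 2·57 = 1026 px.
With no column gaps, each column is 1026/8 = 128.25 px.

128.25 px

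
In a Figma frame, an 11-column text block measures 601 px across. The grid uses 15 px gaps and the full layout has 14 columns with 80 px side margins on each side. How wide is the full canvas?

601 − 10·15 = 451; ÷11 gives c = 41 px.
Adding margins, columns and gutters: 160 + 574 + 195 = 929 px.

929 px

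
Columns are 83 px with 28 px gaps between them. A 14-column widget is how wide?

1526 px

14-column span = 14·83 + 13·28 = 1526 px.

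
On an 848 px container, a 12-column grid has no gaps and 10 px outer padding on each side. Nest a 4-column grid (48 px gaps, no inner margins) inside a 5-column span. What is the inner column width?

50.25 px

Inside the margins: 848 − 20 = 828 px.
12c = 828 → c = 69 px.
5-column span = 5·69 = 345 px.
Subtracting 3 gaps of 48 leaves 201 for 4 columns, so d = 50.25 px.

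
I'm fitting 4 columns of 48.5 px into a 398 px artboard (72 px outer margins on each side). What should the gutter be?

Subtract both margins: 398 − 2·72 = 254 px.
4 columns take 4·48.5 = 194 px; remaining 60 splits into 3 gutters.
g = 60 / 3 = 20 px.

20 px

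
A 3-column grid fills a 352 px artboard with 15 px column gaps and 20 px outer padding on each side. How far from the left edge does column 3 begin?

Content = 352 − 2·20 = 312 px.
3c + 2·15 = 312 → 3c = 282 → c = 94 px.
Before column 3: the margin + 2 columns + 2 column gaps.
Offset = 20 + 2·(94 + 15) = 20 + 218 = 238 px.

238 px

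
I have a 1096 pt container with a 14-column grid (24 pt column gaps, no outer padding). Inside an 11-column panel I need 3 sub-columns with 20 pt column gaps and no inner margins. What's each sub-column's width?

14c + 13·24 = 1096 → 14c = 784 → c = 56 pt.
11-column span = 11·56 + 10·24 = 856 pt.
856 − 2·20 = 816; ÷3 gives d = 272 pt.

272 pt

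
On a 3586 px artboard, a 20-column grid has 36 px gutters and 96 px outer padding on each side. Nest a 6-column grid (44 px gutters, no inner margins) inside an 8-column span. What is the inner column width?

Subtract both margins: 3586 − 2·96 = 3394 px.
20c + 19·36 = 3394 → 20c = 2710 → c = 135.5 px.
8-column span = 8·135.5 + 7·36 = 1336 px.
6d + 5·44 = 1336 → 6d = 1116 → d = 186 px.

186 px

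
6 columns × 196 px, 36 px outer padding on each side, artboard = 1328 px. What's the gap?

16 px

Content width = 1328 − 2·36 = 1256 px.
6 columns take 6·196 = 1176 px; remaining 80 splits into 5 gaps.
g = 80 / 5 = 16 px.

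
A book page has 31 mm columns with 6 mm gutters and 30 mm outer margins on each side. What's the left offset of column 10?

Column 10 starts at margin + 9·(column + gutter) = 30 + 9·37 = 363 mm.

363 mm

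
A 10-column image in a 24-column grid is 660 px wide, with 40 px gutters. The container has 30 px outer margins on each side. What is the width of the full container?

Subtracting 9 gutters of 40 leaves 300 for 10 columns, so c = 30 px.
Total width: 2·30 + 24·30 + 23·40 = 1700 px.

1700 px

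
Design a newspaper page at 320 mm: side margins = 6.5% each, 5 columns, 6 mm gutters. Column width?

50.88 mm

320 × (1 − 2·6.5%) = 320 × 87% = 278.4 mm for the columns.
5c + 4·6 = 278.4 → 5c = 254.4 → c = 50.88 mm.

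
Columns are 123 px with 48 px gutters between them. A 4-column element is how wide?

636 px

4 columns plus 3 gutters: 492 + 144 = 636 px.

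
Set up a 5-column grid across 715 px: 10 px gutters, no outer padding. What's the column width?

715 − 4·10 = 675; ÷5 gives c = 135 px.

135 px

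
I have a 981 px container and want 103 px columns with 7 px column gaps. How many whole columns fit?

Each extra column adds 103 + 7 = 110 px.
(981 + 7) / 110 = 8.98, so 8 columns fit.

8 columns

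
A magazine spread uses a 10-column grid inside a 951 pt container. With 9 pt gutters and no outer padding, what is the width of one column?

87 pt

951 − 9·9 = 870; ÷10 gives c = 87 pt.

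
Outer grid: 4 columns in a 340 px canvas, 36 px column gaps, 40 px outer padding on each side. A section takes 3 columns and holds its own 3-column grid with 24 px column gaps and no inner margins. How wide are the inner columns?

46 px

Subtract both margins: 340 − 2·40 = 260 px.
Subtracting 3 column gaps of 36 leaves 152 for 4 columns, so c = 38 px.
3-column span = 3·38 + 2·36 = 186 px.
3 columns + 2 column gaps: 3d + 2·24 = 186.
3d = 186 − 48 = 138, so d = 46 px.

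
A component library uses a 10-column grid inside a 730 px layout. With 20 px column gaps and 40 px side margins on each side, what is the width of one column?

47 px

Inside the margins: 730 − 80 = 650 px.
10c + 9·20 = 650 → 10c = 470 → c = 47 px.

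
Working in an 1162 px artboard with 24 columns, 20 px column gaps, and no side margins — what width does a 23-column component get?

1112.75 px

24c + 23·20 = 1162 → 24c = 702 → c = 29.25 px.
23-column span = 23·29.25 + 22·20 = 1112.75 px.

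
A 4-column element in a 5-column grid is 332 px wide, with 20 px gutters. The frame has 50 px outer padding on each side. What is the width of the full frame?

Subtracting 3 gutters of 20 leaves 272 for 4 columns, so c = 68 px.
Adding margins, columns and gutters: 100 + 340 + 80 = 520 px.

520 px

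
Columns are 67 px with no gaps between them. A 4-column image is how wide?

268 px

With no gaps, 4 columns span 4·67 = 268 px.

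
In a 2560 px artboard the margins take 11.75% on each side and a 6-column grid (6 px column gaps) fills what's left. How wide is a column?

Each margin = 11.75% of 2560 = 300.8 px; content = 2560 − 2·300.8 = 1958.4 px.
6c + 5·6 = 1958.4 → 6c = 1928.4 → c = 321.4 px.

321.4 px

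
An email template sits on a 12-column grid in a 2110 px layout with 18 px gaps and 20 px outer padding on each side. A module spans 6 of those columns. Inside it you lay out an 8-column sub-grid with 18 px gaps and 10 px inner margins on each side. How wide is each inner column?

110 px

Take off 40 px of margins, leaving 2070 px.
2070 − 11·18 = 1872; ÷12 gives c = 156 px.
6-column span = 6·156 + 5·18 = 1026 px.
Inner content = 1026 − 2·10 = 1006 px.
1006 − 7·18 = 880; ÷8 gives d = 110 px.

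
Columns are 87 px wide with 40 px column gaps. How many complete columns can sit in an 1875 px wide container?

Each extra column adds 87 + 40 = 127 px.
(1875 + 40) / 127 = 15.08, so 15 columns fit.

15 columns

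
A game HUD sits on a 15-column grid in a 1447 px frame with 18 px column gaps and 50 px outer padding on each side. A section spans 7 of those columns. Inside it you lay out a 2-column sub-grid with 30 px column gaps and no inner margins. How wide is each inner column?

Outer content = 1447 − 2·50 = 1347 px.
Subtracting 14 column gaps of 18 leaves 1095 for 15 columns, so c = 73 px.
7-column span = 7·73 + 6·18 = 619 px.
Subtracting 1 column gap of 30 leaves 589 for 2 columns, so d = 294.5 px.

294.5 px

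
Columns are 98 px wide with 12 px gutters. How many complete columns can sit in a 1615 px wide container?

k columns need k·98 + (k−1)·12 = k·110 − 12.
k·110 − 12 ≤ 1615 → k ≤ 1627 / 110 ≈ 14.79, so k = 14.

14 columns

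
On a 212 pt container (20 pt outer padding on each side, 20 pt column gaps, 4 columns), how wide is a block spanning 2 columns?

Content width = 212 − 2·20 = 172 pt.
4c + 3·20 = 172 → 4c = 112 → c = 28 pt.
2 columns plus 1 column gap: 56 + 20 = 76 pt.

76 pt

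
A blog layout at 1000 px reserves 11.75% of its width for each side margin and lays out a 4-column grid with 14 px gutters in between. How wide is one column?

180.75 px

Each margin = 11.75% of 1000 = 117.5 px; content = 1000 − 2·117.5 = 765 px.
4c + 3·14 = 765 → 4c = 723 → c = 180.75 px.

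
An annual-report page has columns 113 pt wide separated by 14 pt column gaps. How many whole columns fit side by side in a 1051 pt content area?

8 columns

k columns need k·113 + (k−1)·14 = k·127 − 14.
k·127 − 14 ≤ 1051 → k ≤ 1065 / 127 ≈ 8.39, so k = 8.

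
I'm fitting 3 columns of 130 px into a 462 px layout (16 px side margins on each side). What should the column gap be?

20 px

Content width = 462 − 2·16 = 430 px.
3 columns take 3·130 = 390 px; remaining 40 splits into 2 column gaps.
g = 40 / 2 = 20 px.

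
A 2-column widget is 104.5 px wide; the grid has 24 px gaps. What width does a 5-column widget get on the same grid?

297.25 px

2c + 1·24 = 104.5 → 2c = 80.5 → c = 40.25 px.
Span of 5: 5·40.25 + 4·24 = 201.25 + 96 = 297.25 px.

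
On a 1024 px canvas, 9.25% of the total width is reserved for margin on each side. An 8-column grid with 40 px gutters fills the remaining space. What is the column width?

Each margin = 9.25% of 1024 = 94.72 px; content = 1024 − 2·94.72 = 834.56 px.
834.56 − 7·40 = 554.56; ÷8 gives c = 69.32 px.

69.32 px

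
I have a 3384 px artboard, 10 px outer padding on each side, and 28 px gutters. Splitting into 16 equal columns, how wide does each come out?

Content width = 3384 − 2·10 = 3364 px.
16 columns + 15 gutters: 16c + 15·28 = 3364.
16c = 3364 − 420 = 2944, so c = 184 px.

184 px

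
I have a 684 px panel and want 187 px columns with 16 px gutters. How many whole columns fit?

k columns need k·187 + (k−1)·16 = k·203 − 16.
k·203 − 16 ≤ 684 → k ≤ 700 / 203 ≈ 3.45, so k = 3.

3 columns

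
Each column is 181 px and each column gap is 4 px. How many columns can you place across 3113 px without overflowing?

k columns need k·181 + (k−1)·4 = k·185 − 4.
k·185 − 4 ≤ 3113 → k ≤ 3117 / 185 ≈ 16.85, so k = 16.

16 columns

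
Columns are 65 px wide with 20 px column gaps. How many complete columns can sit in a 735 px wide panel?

k columns need k·65 + (k−1)·20 = k·85 − 20.
k·85 − 20 ≤ 735 → k ≤ 755 / 85 ≈ 8.88, so k = 8.

8 columns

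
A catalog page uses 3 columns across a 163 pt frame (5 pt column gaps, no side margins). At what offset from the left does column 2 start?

56 pt

163 − 2·5 = 153; ÷3 gives c = 51 pt.
Before column 2: 1 column + 1 column gap.
Offset = 1·(51 + 5) = 1·56 = 56 pt.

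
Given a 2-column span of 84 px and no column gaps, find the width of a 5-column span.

210 px

84 / 2 = 42 px per column.
5-column span = 5·42 = 210 px.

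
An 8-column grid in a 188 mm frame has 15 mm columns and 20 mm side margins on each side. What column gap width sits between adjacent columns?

4 mm

Subtract both margins: 188 − 2·20 = 148 mm.
8 columns take 8·15 = 120 mm; remaining 28 splits into 7 column gaps.
g = 28 / 7 = 4 mm.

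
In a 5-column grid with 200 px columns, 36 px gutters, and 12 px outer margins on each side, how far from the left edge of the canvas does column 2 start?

248 px

Column 2 starts at margin + 1·(column + gutter) = 12 + 1·236 = 248 px.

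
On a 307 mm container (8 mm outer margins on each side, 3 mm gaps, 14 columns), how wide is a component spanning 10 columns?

Take off 16 mm of margins, leaving 291 mm.
Subtracting 13 gaps of 3 leaves 252 for 14 columns, so c = 18 mm.
10-column span = 10·18 + 9·3 = 207 mm.

207 mm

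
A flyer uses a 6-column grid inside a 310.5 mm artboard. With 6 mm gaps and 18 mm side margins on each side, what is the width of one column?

40.75 mm

Subtract both margins: 310.5 − 2·18 = 274.5 mm.
6 columns + 5 gaps: 6c + 5·6 = 274.5.
6c = 274.5 − 30 = 244.5, so c = 40.75 mm.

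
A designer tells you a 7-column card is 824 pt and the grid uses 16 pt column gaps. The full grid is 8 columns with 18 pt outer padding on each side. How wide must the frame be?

7 columns + 6 column gaps: 7c + 6·16 = 824.
7c = 824 − 96 = 728, so c = 104 pt.
Adding margins, columns and gutters: 36 + 832 + 112 = 980 pt.

980 pt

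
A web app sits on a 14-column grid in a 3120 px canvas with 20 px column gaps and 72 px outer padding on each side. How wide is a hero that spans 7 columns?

Inside the margins: 3120 − 144 = 2976 px.
2976 − 13·20 = 2716; ÷14 gives c = 194 px.
7 columns plus 6 column gaps: 1358 + 120 = 1478 px.

1478 px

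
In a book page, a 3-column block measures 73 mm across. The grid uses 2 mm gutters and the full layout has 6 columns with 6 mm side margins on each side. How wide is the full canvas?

3 columns + 2 gutters: 3c + 2·2 = 73.
3c = 73 − 4 = 69, so c = 23 mm.
Adding margins, columns and gutters: 12 + 138 + 10 = 160 mm.

160 mm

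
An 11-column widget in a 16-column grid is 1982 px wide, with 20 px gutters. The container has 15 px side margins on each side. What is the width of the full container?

11 columns + 10 gutters: 11c + 10·20 = 1982.
11c = 1982 − 200 = 1782, so c = 162 px.
Adding margins, columns and gutters: 30 + 2592 + 300 = 2922 px.

2922 px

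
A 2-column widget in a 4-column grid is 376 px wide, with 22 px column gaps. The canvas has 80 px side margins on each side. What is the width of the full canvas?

2c + 1·22 = 376 → 2c = 354 → c = 177 px.
Adding margins, columns and gutters: 160 + 708 + 66 = 934 px.

934 px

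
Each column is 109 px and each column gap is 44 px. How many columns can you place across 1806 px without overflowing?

12 columns

12 columns: 12·109 + 11·44 = 1792 px ≤ 1806.
13 columns: 1945 px > 1806. So 12.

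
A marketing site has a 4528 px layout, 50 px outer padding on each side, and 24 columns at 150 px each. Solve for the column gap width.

Inside the margins: 4528 − 100 = 4428 px.
Columns use 3600 px, leaving 828 px across 23 column gaps = 36 px each.

36 px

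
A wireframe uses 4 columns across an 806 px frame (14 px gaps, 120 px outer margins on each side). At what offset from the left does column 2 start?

Take off 240 px of margins, leaving 566 px.
4c + 3·14 = 566 → 4c = 524 → c = 131 px.
Each column+gutter stride is 145 px; 1 of them past the 120 px margin is 120 + 145 = 265 px.

265 px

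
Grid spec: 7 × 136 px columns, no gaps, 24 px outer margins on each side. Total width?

1000 px

Layout = 2·24 + 7·136 = 48 + 952 = 1000 px.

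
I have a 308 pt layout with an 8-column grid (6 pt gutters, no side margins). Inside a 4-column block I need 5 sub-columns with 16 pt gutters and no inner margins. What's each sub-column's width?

17.4 pt

8c + 7·6 = 308 → 8c = 266 → c = 33.25 pt.
4 columns plus 3 gutters: 133 + 18 = 151 pt.
Subtracting 4 gutters of 16 leaves 87 for 5 columns, so d = 17.4 pt.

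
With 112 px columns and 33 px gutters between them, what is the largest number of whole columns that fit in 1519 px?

10 columns

Each extra column adds 112 + 33 = 145 px.
(1519 + 33) / 145 = 10.70, so 10 columns fit.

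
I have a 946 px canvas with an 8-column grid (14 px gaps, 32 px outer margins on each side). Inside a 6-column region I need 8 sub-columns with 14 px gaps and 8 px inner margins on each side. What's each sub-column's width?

Take off 64 px of margins, leaving 882 px.
Subtracting 7 gaps of 14 leaves 784 for 8 columns, so c = 98 px.
6-column span = 6·98 + 5·14 = 658 px.
Inner content = 658 − 2·8 = 642 px.
Subtracting 7 gaps of 14 leaves 544 for 8 columns, so d = 68 px.

68 px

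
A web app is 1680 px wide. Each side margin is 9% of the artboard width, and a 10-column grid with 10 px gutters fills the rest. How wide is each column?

Each margin = 9% of 1680 = 151.2 px; content = 1680 − 2·151.2 = 1377.6 px.
10c + 9·10 = 1377.6 → 10c = 1287.6 → c = 128.76 px.

128.76 px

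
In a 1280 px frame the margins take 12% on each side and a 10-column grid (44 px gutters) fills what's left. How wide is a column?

57.68 px

1280 × (1 − 2·12%) = 1280 × 76% = 972.8 px for the columns.
10 columns + 9 gutters: 10c + 9·44 = 972.8.
10c = 972.8 − 396 = 576.8, so c = 57.68 px.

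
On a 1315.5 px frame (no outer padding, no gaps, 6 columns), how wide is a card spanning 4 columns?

1315.5 / 6 = 219.25 px per column.
With no gaps, 4 columns span 4·219.25 = 877 px.

877 px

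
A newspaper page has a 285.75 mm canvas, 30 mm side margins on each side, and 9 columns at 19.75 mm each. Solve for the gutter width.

6 mm

Inside the margins: 285.75 − 60 = 225.75 mm.
9·19.75 + 8g = 225.75 → 8g = 48 → g = 6 mm.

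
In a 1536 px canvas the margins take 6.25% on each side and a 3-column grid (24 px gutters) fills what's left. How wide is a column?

432 px

Margins: 6.25% × 1536 = 96 px each, so content = 1536 − 192 = 1344 px.
3 columns + 2 gutters: 3c + 2·24 = 1344.
3c = 1344 − 48 = 1296, so c = 432 px.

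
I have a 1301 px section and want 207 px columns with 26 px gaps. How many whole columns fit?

Each extra column adds 207 + 26 = 233 px.
(1301 + 26) / 233 = 5.70, so 5 columns fit.

5 columns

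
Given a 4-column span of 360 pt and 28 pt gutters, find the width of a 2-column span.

360 − 3·28 = 276; ÷4 gives c = 69 pt.
2 columns plus 1 gutter: 138 + 28 = 166 pt.

166 pt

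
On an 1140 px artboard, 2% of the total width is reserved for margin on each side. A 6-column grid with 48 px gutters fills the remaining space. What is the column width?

142.4 px

1140 × (1 − 2·2%) = 1140 × 96% = 1094.4 px for the columns.
6 columns + 5 gutters: 6c + 5·48 = 1094.4.
6c = 1094.4 − 240 = 854.4, so c = 142.4 px.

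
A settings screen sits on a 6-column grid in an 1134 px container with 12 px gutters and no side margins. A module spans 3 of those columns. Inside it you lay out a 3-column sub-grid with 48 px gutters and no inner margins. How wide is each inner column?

155 px

1134 − 5·12 = 1074; ÷6 gives c = 179 px.
3 columns plus 2 gutters: 537 + 24 = 561 px.
Subtracting 2 gutters of 48 leaves 465 for 3 columns, so d = 155 px.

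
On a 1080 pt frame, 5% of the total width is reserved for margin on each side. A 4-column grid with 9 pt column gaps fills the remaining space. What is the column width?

Each margin = 5% of 1080 = 54 pt; content = 1080 − 2·54 = 972 pt.
972 − 3·9 = 945; ÷4 gives c = 236.25 pt.

236.25 pt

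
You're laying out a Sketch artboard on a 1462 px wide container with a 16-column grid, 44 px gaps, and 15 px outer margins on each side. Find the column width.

Take off 30 px of margins, leaving 1432 px.
Subtracting 15 gaps of 44 leaves 772 for 16 columns, so c = 48.25 px.

48.25 px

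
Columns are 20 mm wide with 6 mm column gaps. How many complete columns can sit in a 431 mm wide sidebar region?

16 columns

16 columns: 16·20 + 15·6 = 410 mm ≤ 431.
17 columns: 436 mm > 431. So 16.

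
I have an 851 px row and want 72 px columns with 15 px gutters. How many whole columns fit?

9 columns

Each extra column adds 72 + 15 = 87 px.
(851 + 15) / 87 = 9.95, so 9 columns fit.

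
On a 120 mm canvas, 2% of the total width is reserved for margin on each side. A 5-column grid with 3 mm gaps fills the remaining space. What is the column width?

20.64 mm

120 × (1 − 2·2%) = 120 × 96% = 115.2 mm for the columns.
115.2 − 4·3 = 103.2; ÷5 gives c = 20.64 mm.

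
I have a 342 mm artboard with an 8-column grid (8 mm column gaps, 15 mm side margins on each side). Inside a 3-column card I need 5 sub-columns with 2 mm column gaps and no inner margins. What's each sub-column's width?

Inside the margins: 342 − 30 = 312 mm.
Subtracting 7 column gaps of 8 leaves 256 for 8 columns, so c = 32 mm.
3-column span = 3·32 + 2·8 = 112 mm.
5 columns + 4 column gaps: 5d + 4·2 = 112.
5d = 112 − 8 = 104, so d = 20.8 mm.

20.8 mm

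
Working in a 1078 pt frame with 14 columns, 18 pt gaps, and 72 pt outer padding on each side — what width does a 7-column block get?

Subtract both margins: 1078 − 2·72 = 934 pt.
14c + 13·18 = 934 → 14c = 700 → c = 50 pt.
Span of 7: 7·50 + 6·18 = 350 + 108 = 458 pt.

458 pt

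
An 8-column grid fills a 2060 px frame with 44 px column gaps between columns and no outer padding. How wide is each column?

8 columns + 7 column gaps: 8c + 7·44 = 2060.
8c = 2060 − 308 = 1752, so c = 219 px.

219 px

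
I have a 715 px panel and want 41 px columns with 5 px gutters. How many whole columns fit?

15 columns: 15·41 + 14·5 = 685 px ≤ 715.
16 columns: 731 px > 715. So 15.

15 columns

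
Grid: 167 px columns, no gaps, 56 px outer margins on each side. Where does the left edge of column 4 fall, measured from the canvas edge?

Each column+gutter stride is 167 px; 3 of them past the 56 px margin is 56 + 501 = 557 px.

557 px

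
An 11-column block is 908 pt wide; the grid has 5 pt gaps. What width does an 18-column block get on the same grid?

11c + 10·5 = 908 → 11c = 858 → c = 78 pt.
Span of 18: 18·78 + 17·5 = 1404 + 85 = 1489 pt.

1489 pt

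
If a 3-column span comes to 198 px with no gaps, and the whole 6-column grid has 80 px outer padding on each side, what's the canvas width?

556 px

With no gaps, each column is 198/3 = 66 px.
Total width: 2·80 + 6·66 = 556 px.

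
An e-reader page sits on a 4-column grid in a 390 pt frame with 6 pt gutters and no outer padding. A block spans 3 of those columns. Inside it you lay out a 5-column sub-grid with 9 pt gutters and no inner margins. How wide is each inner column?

51 pt

Subtracting 3 gutters of 6 leaves 372 for 4 columns, so c = 93 pt.
3 columns plus 2 gutters: 279 + 12 = 291 pt.
Subtracting 4 gutters of 9 leaves 255 for 5 columns, so d = 51 pt.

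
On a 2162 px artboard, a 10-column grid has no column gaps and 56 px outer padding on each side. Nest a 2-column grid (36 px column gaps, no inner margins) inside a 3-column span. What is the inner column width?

289.5 px

Inside the margins: 2162 − 112 = 2050 px.
2050 / 10 = 205 px per column.
With no column gaps, 3 columns span 3·205 = 615 px.
2d + 1·36 = 615 → 2d = 579 → d = 289.5 px.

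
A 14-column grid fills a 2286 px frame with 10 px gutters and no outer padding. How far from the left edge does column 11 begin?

1640 px

2286 − 13·10 = 2156; ÷14 gives c = 154 px.
Each column+gutter stride is 164 px; with no margin, 10 of them is 1640 px.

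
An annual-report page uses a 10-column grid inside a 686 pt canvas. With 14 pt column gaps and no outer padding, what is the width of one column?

686 − 9·14 = 560; ÷10 gives c = 56 pt.

56 pt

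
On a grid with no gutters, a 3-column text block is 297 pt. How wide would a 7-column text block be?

693 pt

With no gutters, each column is 297/3 = 99 pt.
With no gutters, 7 columns span 7·99 = 693 pt.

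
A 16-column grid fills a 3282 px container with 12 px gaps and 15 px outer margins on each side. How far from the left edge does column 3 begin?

423 px

Content = 3282 − 2·15 = 3252 px.
3252 − 15·12 = 3072; ÷16 gives c = 192 px.
Column 3 starts at margin + 2·(column + gutter) = 15 + 2·204 = 423 px.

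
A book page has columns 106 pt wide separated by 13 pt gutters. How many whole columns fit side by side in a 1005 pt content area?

8 columns

Each extra column adds 106 + 13 = 119 pt.
(1005 + 13) / 119 = 8.55, so 8 columns fit.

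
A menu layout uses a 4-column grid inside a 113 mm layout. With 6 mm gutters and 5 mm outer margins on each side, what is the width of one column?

21.25 mm

Inside the margins: 113 − 10 = 103 mm.
103 − 3·6 = 85; ÷4 gives c = 21.25 mm.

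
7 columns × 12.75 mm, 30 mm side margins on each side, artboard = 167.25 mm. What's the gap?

3 mm

Inside the margins: 167.25 − 60 = 107.25 mm.
7 columns take 7·12.75 = 89.25 mm; remaining 18 splits into 6 gaps.
g = 18 / 6 = 3 mm.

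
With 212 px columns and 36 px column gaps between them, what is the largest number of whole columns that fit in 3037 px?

k columns need k·212 + (k−1)·36 = k·248 − 36.
k·248 − 36 ≤ 3037 → k ≤ 3073 / 248 ≈ 12.39, so k = 12.

12 columns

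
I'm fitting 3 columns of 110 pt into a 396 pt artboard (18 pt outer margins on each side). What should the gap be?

Take off 36 pt of margins, leaving 360 pt.
3 columns take 3·110 = 330 pt; remaining 30 splits into 2 gaps.
g = 30 / 2 = 15 pt.

15 pt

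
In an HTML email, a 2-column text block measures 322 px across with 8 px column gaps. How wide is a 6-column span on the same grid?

322 − 1·8 = 314; ÷2 gives c = 157 px.
6 columns plus 5 column gaps: 942 + 40 = 982 px.

982 px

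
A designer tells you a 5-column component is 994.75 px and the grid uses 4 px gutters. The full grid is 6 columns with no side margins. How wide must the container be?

1194.5 px

5c + 4·4 = 994.75 → 5c = 978.75 → c = 195.75 px.
Summing: 1174.5 + 20 = 1194.5 px.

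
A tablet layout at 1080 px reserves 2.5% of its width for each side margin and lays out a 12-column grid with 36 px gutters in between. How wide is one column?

52.5 px

Each margin = 2.5% of 1080 = 27 px; content = 1080 − 2·27 = 1026 px.
Subtracting 11 gutters of 36 leaves 630 for 12 columns, so c = 52.5 px.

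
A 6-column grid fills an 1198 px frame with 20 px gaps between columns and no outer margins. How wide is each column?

183 px

1198 − 5·20 = 1098; ÷6 gives c = 183 px.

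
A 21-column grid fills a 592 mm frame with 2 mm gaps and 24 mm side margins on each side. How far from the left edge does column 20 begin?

518 mm

Inside the margins: 592 − 48 = 544 mm.
544 − 20·2 = 504; ÷21 gives c = 24 mm.
Each column+gutter stride is 26 mm; 19 of them past the 24 mm margin is 24 + 494 = 518 mm.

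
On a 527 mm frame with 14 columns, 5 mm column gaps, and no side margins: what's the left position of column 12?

14c + 13·5 = 527 → 14c = 462 → c = 33 mm.
No margin, so column 12 starts at 11·(column + gutter) = 11·38 = 418 mm.

418 mm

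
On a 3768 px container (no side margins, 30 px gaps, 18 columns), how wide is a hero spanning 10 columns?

2080 px

Subtracting 17 gaps of 30 leaves 3258 for 18 columns, so c = 181 px.
10-column span = 10·181 + 9·30 = 2080 px.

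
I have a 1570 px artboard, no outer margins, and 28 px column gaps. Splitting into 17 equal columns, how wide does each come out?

66 px

17c + 16·28 = 1570 → 17c = 1122 → c = 66 px.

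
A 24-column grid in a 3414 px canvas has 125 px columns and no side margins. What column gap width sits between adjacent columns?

18 px

24 columns take 24·125 = 3000 px; remaining 414 splits into 23 column gaps.
g = 414 / 23 = 18 px.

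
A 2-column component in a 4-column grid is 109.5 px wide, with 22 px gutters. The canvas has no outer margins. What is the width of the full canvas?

241 px

2 columns + 1 gutter: 2c + 1·22 = 109.5.
2c = 109.5 − 22 = 87.5, so c = 43.75 px.
Summing: 175 + 66 = 241 px.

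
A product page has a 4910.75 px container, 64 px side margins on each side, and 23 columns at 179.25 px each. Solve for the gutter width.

30 px

Content width = 4910.75 − 2·64 = 4782.75 px.
23·179.25 + 22g = 4782.75 → 22g = 660 → g = 30 px.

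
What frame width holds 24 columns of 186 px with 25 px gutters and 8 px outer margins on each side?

Frame = 2·8 + 24·186 + 23·25 = 16 + 4464 + 575 = 5055 px.

5055 px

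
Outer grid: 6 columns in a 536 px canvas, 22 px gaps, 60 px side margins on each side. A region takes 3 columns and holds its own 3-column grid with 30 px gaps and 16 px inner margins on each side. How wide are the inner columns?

Subtract both margins: 536 − 2·60 = 416 px.
Subtracting 5 gaps of 22 leaves 306 for 6 columns, so c = 51 px.
3-column span = 3·51 + 2·22 = 197 px.
Inner content = 197 − 2·16 = 165 px.
3d + 2·30 = 165 → 3d = 105 → d = 35 px.

35 px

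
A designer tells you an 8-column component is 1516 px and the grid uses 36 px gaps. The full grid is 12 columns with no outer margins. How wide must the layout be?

Subtracting 7 gaps of 36 leaves 1264 for 8 columns, so c = 158 px.
Summing: 1896 + 396 = 2292 px.

2292 px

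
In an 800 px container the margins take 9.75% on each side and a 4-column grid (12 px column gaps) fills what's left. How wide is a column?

Each margin = 9.75% of 800 = 78 px; content = 800 − 2·78 = 644 px.
4 columns + 3 column gaps: 4c + 3·12 = 644.
4c = 644 − 36 = 608, so c = 152 px.

152 px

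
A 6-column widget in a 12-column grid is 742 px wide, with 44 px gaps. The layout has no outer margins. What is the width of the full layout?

Subtracting 5 gaps of 44 leaves 522 for 6 columns, so c = 87 px.
Layout = 12·87 + 11·44 = 1044 + 484 = 1528 px.

1528 px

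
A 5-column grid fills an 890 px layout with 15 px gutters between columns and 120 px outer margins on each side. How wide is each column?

Content width = 890 − 2·120 = 650 px.
5c + 4·15 = 650 → 5c = 590 → c = 118 px.

118 px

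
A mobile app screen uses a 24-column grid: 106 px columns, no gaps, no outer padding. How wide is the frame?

Frame = 24·106 = 2544 = 2544 px.

2544 px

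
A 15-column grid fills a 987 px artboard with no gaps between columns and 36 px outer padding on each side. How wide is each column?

Take off 72 px of margins, leaving 915 px.
915 / 15 = 61 px per column.

61 px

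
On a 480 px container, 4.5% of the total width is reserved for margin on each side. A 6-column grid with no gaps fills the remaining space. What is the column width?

72.8 px

Margins: 4.5% × 480 = 21.6 px each, so content = 480 − 43.2 = 436.8 px.
436.8 / 6 = 72.8 px per column.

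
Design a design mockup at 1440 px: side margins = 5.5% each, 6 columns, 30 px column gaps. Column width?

188.6 px

Margins: 5.5% × 1440 = 79.2 px each, so content = 1440 − 158.4 = 1281.6 px.
1281.6 − 5·30 = 1131.6; ÷6 gives c = 188.6 px.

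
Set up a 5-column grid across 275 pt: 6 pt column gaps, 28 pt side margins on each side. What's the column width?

Take off 56 pt of margins, leaving 219 pt.
219 − 4·6 = 195; ÷5 gives c = 39 pt.

39 pt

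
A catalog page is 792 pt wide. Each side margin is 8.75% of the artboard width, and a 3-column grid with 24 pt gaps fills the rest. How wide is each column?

Each margin = 8.75% of 792 = 69.3 pt; content = 792 − 2·69.3 = 653.4 pt.
3 columns + 2 gaps: 3c + 2·24 = 653.4.
3c = 653.4 − 48 = 605.4, so c = 201.8 pt.

201.8 pt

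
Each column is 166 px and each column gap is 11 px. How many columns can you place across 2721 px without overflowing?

15 columns: 15·166 + 14·11 = 2644 px ≤ 2721.
16 columns: 2821 px > 2721. So 15.

15 columns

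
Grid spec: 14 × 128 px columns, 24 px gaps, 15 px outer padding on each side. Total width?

Total width: 2·15 + 14·128 + 13·24 = 2134 px.

2134 px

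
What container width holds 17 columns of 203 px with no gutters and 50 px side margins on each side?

3551 px

Container = 2·50 + 17·203 = 100 + 3451 = 3551 px.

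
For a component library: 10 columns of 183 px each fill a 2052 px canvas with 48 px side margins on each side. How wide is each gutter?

14 px

Take off 96 px of margins, leaving 1956 px.
10·183 + 9g = 1956 → 9g = 126 → g = 14 px.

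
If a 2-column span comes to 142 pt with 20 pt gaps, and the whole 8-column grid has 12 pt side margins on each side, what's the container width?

652 pt

2c + 1·20 = 142 → 2c = 122 → c = 61 pt.
Adding margins, columns and gutters: 24 + 488 + 140 = 652 pt.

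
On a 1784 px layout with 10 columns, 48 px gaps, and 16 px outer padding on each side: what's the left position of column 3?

Take off 32 px of margins, leaving 1752 px.
10 columns + 9 gaps: 10c + 9·48 = 1752.
10c = 1752 − 432 = 1320, so c = 132 px.
Column 3 starts at margin + 2·(column + gutter) = 16 + 2·180 = 376 px.

376 px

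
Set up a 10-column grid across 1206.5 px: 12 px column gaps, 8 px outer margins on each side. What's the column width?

Inside the margins: 1206.5 − 16 = 1190.5 px.
10 columns + 9 column gaps: 10c + 9·12 = 1190.5.
10c = 1190.5 − 108 = 1082.5, so c = 108.25 px.

108.25 px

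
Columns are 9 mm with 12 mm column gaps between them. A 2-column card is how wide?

2 columns plus 1 column gap: 18 + 12 = 30 mm.

30 mm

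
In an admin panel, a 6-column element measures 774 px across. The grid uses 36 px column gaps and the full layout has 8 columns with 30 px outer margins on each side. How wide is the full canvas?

6c + 5·36 = 774 → 6c = 594 → c = 99 px.
Total width: 2·30 + 8·99 + 7·36 = 1104 px.

1104 px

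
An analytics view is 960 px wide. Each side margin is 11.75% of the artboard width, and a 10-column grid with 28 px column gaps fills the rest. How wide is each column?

48.24 px

960 × (1 − 2·11.75%) = 960 × 76.5% = 734.4 px for the columns.
Subtracting 9 column gaps of 28 leaves 482.4 for 10 columns, so c = 48.24 px.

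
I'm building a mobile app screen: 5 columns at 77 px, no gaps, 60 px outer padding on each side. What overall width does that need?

505 px

Container = 2·60 + 5·77 = 120 + 385 = 505 px.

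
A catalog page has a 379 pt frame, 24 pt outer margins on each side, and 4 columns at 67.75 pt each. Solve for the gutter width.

20 pt

Inside the margins: 379 − 48 = 331 pt.
4·67.75 + 3g = 331 → 3g = 60 → g = 20 pt.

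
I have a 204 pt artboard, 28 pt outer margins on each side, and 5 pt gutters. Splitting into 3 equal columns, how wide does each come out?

46 pt

Inside the margins: 204 − 56 = 148 pt.
3c + 2·5 = 148 → 3c = 138 → c = 46 pt.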